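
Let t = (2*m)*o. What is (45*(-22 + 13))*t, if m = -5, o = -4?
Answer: -16200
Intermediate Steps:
t = 40 (t = (2*(-5))*(-4) = -10*(-4) = 40)
(45*(-22 + 13))*t = (45*(-22 + 13))*40 = (45*(-9))*40 = -405*40 = -16200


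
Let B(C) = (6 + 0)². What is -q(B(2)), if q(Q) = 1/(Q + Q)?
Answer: -1/72 ≈ -0.013889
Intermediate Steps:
B(C) = 36 (B(C) = 6² = 36)
q(Q) = 1/(2*Q)
-q(B(2)) = -1/(2*36) = -1*1/72 = -1/72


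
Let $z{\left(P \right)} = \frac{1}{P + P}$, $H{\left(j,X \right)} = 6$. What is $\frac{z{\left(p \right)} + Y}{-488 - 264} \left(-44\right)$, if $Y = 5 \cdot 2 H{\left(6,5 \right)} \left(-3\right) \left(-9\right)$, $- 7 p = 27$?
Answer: $\frac{962203}{10152} \approx 94.78$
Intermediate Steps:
$p = - \frac{27}{7}$ ($p = \left(- \frac{1}{7}\right) 27 = - \frac{27}{7} \approx -3.8571$)
$z{\left(P \right)} = \frac{1}{2 P}$
$Y = 1620$ ($Y = 5 \cdot 2 \cdot 6 \left(-3\right) \left(-9\right) = 5 \cdot 12 \left(-3\right) \left(-9\right) = 5 \left(-36\right) \left(-9\right) = \left(-180\right) \left(-9\right) = 1620$)
$\frac{z{\left(p \right)} + Y}{-488 - 264} \left(-44\right) = \frac{\frac{1}{2 \left(- \frac{27}{7}\right)} + 1620}{-488 - 264} \left(-44\right) = \frac{\frac{1}{2} \left(- \frac{7}{27}\right) + 1620}{-752} \left(-44\right) = \left(- \frac{7}{54} + 1620\right) \left(- \frac{1}{752}\right) \left(-44\right) = \frac{87473}{54} \left(- \frac{1}{752}\right) \left(-44\right) = \left(- \frac{87473}{40608}\right) \left(-44\right) = \frac{962203}{10152}$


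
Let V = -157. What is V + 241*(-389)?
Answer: -93906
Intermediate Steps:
V + 241*(-389) = -157 + 241*(-389) = -157 - 93749 = -93906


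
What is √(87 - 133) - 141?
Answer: -141 + I*√46 ≈ -141.0 + 6.7823*I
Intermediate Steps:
√(87 - 133) - 141 = √(-46) - 141 = I*√46 - 141 = -141 + I*√46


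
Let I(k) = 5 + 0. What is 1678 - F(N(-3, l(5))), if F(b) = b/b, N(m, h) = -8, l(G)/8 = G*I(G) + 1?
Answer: 1677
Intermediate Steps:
I(k) = 5
l(G) = 8 + 40*G (l(G) = 8*(G*5 + 1) = 8*(5*G + 1) = 8*(1 + 5*G) = 8 + 40*G)
F(b) = 1
1678 - F(N(-3, l(5))) = 1678 - 1*1 = 1678 - 1 = 1677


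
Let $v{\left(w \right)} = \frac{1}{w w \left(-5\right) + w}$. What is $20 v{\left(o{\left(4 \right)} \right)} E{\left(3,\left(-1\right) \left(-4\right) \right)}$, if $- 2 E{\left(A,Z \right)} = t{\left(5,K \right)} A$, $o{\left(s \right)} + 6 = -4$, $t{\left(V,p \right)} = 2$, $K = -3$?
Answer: $\frac{2}{17} \approx 0.11765$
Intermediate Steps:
$o{\left(s \right)} = -10$ ($o{\left(s \right)} = -6 - 4 = -10$)
$E{\left(A,Z \right)} = - A$ ($E{\left(A,Z \right)} = - \frac{2 A}{2} = - A$)
$v{\left(w \right)} = \frac{1}{w - 5 w^{2}}$ ($v{\left(w \right)} = \frac{1}{w^{2} \left(-5\right) + w} = \frac{1}{- 5 w^{2} + w} = \frac{1}{w - 5 w^{2}}$)
$20 v{\left(o{\left(4 \right)} \right)} E{\left(3,\left(-1\right) \left(-4\right) \right)} = 20 \left(- \frac{1}{\left(-10\right) \left(-1 + 5 \left(-10\right)\right)}\right) \left(\left(-1\right) 3\right) = 20 \left(\left(-1\right) \left(- \frac{1}{10}\right) \frac{1}{-1 - 50}\right) \left(-3\right) = 20 \left(\left(-1\right) \left(- \frac{1}{10}\right) \frac{1}{-51}\right) \left(-3\right) = 20 \left(\left(-1\right) \left(- \frac{1}{10}\right) \left(- \frac{1}{51}\right)\right) \left(-3\right) = 20 \left(- \frac{1}{510}\right) \left(-3\right) = \left(- \frac{2}{51}\right) \left(-3\right) = \frac{2}{17}$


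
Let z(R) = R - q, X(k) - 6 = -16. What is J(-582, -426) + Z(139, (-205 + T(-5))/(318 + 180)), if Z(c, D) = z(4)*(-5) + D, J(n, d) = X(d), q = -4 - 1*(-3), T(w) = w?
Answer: -2940/83 ≈ -35.422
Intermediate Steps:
X(k) = -10 (X(k) = 6 - 16 = -10)
q = -1 (q = -4 + 3 = -1)
J(n, d) = -10
z(R) = 1 + R (z(R) = R - 1*(-1) = R + 1 = 1 + R)
Z(c, D) = -25 + D (Z(c, D) = (1 + 4)*(-5) + D = 5*(-5) + D = -25 + D)
J(-582, -426) + Z(139, (-205 + T(-5))/(318 + 180)) = -10 + (-25 + (-205 - 5)/(318 + 180)) = -10 + (-25 - 210/498) = -10 + (-25 - 210*1/498) = -10 + (-25 - 35/83) = -10 - 2110/83 = -2940/83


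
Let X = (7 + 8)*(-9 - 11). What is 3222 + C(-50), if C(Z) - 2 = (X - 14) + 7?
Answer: 2917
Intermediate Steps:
X = -300 (X = 15*(-20) = -300)
C(Z) = -305 (C(Z) = 2 + ((-300 - 14) + 7) = 2 + (-314 + 7) = 2 - 307 = -305)
3222 + C(-50) = 3222 - 305 = 2917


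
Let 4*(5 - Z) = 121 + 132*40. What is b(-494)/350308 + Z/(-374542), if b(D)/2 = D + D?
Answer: -5486595/2677654264 ≈ -0.0020490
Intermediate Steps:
b(D) = 4*D (b(D) = 2*(D + D) = 2*(2*D) = 4*D)
Z = -5381/4 (Z = 5 - (121 + 132*40)/4 = 5 - (121 + 5280)/4 = 5 - ¼*5401 = 5 - 5401/4 = -5381/4 ≈ -1345.3)
b(-494)/350308 + Z/(-374542) = (4*(-494))/350308 - 5381/4/(-374542) = -1976*1/350308 - 5381/4*(-1/374542) = -494/87577 + 5381/1498168 = -5486595/2677654264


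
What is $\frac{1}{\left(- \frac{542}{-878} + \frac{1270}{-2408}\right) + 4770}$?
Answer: $\frac{528556}{2521259639} \approx 0.00020964$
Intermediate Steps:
$\frac{1}{\left(- \frac{542}{-878} + \frac{1270}{-2408}\right) + 4770} = \frac{1}{\left(\left(-542\right) \left(- \frac{1}{878}\right) + 1270 \left(- \frac{1}{2408}\right)\right) + 4770} = \frac{1}{\left(\frac{271}{439} - \frac{635}{1204}\right) + 4770} = \frac{1}{\frac{47519}{528556} + 4770} = \frac{1}{\frac{2521259639}{528556}} = \frac{528556}{2521259639}$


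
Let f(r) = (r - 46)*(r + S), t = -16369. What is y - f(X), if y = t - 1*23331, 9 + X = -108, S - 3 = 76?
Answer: -45894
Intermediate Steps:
S = 79 (S = 3 + 76 = 79)
X = -117 (X = -9 - 108 = -117)
f(r) = (-46 + r)*(79 + r) (f(r) = (r - 46)*(r + 79) = (-46 + r)*(79 + r))
y = -39700 (y = -16369 - 1*23331 = -16369 - 23331 = -39700)
y - f(X) = -39700 - (-3634 + (-117)² + 33*(-117)) = -39700 - (-3634 + 13689 - 3861) = -39700 - 1*6194 = -39700 - 6194 = -45894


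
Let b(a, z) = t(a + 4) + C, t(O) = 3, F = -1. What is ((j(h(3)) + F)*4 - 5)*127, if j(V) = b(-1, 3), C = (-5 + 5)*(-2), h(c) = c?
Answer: 381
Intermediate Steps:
C = 0 (C = 0*(-2) = 0)
b(a, z) = 3 (b(a, z) = 3 + 0 = 3)
j(V) = 3
((j(h(3)) + F)*4 - 5)*127 = ((3 - 1)*4 - 5)*127 = (2*4 - 5)*127 = (8 - 5)*127 = 3*127 = 381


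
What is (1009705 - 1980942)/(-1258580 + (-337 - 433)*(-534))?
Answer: 971237/847400 ≈ 1.1461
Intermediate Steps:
(1009705 - 1980942)/(-1258580 + (-337 - 433)*(-534)) = -971237/(-1258580 - 770*(-534)) = -971237/(-1258580 + 411180) = -971237/(-847400) = -971237*(-1/847400) = 971237/847400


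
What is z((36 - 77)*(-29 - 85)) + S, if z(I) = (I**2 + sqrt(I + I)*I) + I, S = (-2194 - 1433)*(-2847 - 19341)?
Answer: 102326826 + 9348*sqrt(2337) ≈ 1.0278e+8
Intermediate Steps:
S = 80475876 (S = -3627*(-22188) = 80475876)
z(I) = I + I**2 + sqrt(2)*I**(3/2) (z(I) = (I**2 + sqrt(2*I)*I) + I = (I**2 + (sqrt(2)*sqrt(I))*I) + I = (I**2 + sqrt(2)*I**(3/2)) + I = I + I**2 + sqrt(2)*I**(3/2))
z((36 - 77)*(-29 - 85)) + S = ((36 - 77)*(-29 - 85) + ((36 - 77)*(-29 - 85))**2 + sqrt(2)*((36 - 77)*(-29 - 85))**(3/2)) + 80475876 = (-41*(-114) + (-41*(-114))**2 + sqrt(2)*(-41*(-114))**(3/2)) + 80475876 = (4674 + 4674**2 + sqrt(2)*4674**(3/2)) + 80475876 = (4674 + 21846276 + sqrt(2)*(4674*sqrt(4674))) + 80475876 = (4674 + 21846276 + 9348*sqrt(2337)) + 80475876 = (21850950 + 9348*sqrt(2337)) + 80475876 = 102326826 + 9348*sqrt(2337)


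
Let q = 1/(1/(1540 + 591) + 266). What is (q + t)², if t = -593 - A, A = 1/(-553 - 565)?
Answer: 141227048256137450510929/401619981781622916 ≈ 3.5164e+5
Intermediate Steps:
A = -1/1118 (A = 1/(-1118) = -1/1118 ≈ -0.00089445)
t = -662973/1118 (t = -593 - 1*(-1/1118) = -593 + 1/1118 = -662973/1118 ≈ -593.00)
q = 2131/566847 (q = 1/(1/2131 + 266) = 1/(566847/2131) = 2131/566847 ≈ 0.0037594)
(q + t)² = (2131/566847 - 662973/1118)² = (-375801873673/633734946)² = 141227048256137450510929/401619981781622916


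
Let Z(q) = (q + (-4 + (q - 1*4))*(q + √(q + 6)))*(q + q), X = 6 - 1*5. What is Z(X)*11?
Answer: -132 - 154*√7 ≈ -539.45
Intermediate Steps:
X = 1 (X = 6 - 5 = 1)
Z(q) = 2*q*(q + (-8 + q)*(q + √(6 + q))) (Z(q) = (q + (-4 + (q - 4))*(q + √(6 + q)))*(2*q) = (q + (-4 + (-4 + q))*(q + √(6 + q)))*(2*q) = (q + (-8 + q)*(q + √(6 + q)))*(2*q) = 2*q*(q + (-8 + q)*(q + √(6 + q))))
Z(X)*11 = (2*1*(1² - 8*√(6 + 1) - 7*1 + 1*√(6 + 1)))*11 = (2*1*(1 - 8*√7 - 7 + 1*√7))*11 = (2*1*(1 - 8*√7 - 7 + √7))*11 = (2*1*(-6 - 7*√7))*11 = (-12 - 14*√7)*11 = -132 - 154*√7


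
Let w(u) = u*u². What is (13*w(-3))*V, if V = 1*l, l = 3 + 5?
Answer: -2808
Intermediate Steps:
l = 8
V = 8 (V = 1*8 = 8)
w(u) = u³
(13*w(-3))*V = (13*(-3)³)*8 = (13*(-27))*8 = -351*8 = -2808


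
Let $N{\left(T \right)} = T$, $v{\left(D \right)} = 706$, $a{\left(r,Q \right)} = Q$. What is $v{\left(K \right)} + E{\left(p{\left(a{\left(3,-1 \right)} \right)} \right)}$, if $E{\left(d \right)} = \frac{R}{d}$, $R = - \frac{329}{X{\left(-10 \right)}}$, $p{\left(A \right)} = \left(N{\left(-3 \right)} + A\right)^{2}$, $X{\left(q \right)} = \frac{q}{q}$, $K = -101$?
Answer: $\frac{10967}{16} \approx 685.44$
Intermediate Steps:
$X{\left(q \right)} = 1$
$p{\left(A \right)} = \left(-3 + A\right)^{2}$
$R = -329$ ($R = - \frac{329}{1} = \left(-329\right) 1 = -329$)
$E{\left(d \right)} = - \frac{329}{d}$
$v{\left(K \right)} + E{\left(p{\left(a{\left(3,-1 \right)} \right)} \right)} = 706 - \frac{329}{\left(-3 - 1\right)^{2}} = 706 - \frac{329}{\left(-4\right)^{2}} = 706 - \frac{329}{16} = \frac{10967}{16}$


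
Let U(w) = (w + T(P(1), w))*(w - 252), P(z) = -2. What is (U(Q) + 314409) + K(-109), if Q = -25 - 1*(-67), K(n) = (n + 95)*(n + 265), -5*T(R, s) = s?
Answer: 305169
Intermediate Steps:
T(R, s) = -s/5
K(n) = (95 + n)*(265 + n)
Q = 42 (Q = -25 + 67 = 42)
U(w) = 4*w*(-252 + w)/5 (U(w) = (w - w/5)*(w - 252) = (4*w/5)*(-252 + w) = 4*w*(-252 + w)/5)
(U(Q) + 314409) + K(-109) = ((⅘)*42*(-252 + 42) + 314409) + (25175 + (-109)² + 360*(-109)) = ((⅘)*42*(-210) + 314409) + (25175 + 11881 - 39240) = (-7056 + 314409) - 2184 = 307353 - 2184 = 305169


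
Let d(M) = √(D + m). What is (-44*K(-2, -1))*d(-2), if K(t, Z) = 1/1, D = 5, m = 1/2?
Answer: -22*√22 ≈ -103.19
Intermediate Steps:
m = ½ ≈ 0.50000
d(M) = √22/2 (d(M) = √(5 + ½) = √(11/2) = √22/2)
K(t, Z) = 1
(-44*K(-2, -1))*d(-2) = (-44*1)*(√22/2) = -22*√22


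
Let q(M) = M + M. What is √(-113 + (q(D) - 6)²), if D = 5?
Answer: I*√97 ≈ 9.8489*I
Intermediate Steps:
q(M) = 2*M
√(-113 + (q(D) - 6)²) = √(-113 + (2*5 - 6)²) = √(-113 + (10 - 6)²) = √(-113 + 4²) = √(-113 + 16) = √(-97) = I*√97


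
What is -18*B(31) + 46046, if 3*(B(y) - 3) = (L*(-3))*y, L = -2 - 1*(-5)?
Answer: 47666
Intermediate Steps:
L = 3 (L = -2 + 5 = 3)
B(y) = 3 - 3*y (B(y) = 3 + ((3*(-3))*y)/3 = 3 + (-9*y)/3 = 3 - 3*y)
-18*B(31) + 46046 = -18*(3 - 3*31) + 46046 = -18*(3 - 93) + 46046 = -18*(-90) + 46046 = 1620 + 46046 = 47666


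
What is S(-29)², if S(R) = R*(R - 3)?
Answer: 861184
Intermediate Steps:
S(R) = R*(-3 + R)
S(-29)² = (-29*(-3 - 29))² = (-29*(-32))² = 928² = 861184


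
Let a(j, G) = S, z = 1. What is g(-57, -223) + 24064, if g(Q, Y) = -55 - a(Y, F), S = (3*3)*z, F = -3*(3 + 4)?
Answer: 24000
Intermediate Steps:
F = -21 (F = -3*7 = -21)
S = 9 (S = (3*3)*1 = 9*1 = 9)
a(j, G) = 9
g(Q, Y) = -64 (g(Q, Y) = -55 - 1*9 = -55 - 9 = -64)
g(-57, -223) + 24064 = -64 + 24064 = 24000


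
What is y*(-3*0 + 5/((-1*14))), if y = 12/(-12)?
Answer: 5/14 ≈ 0.35714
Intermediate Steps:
y = -1 (y = 12*(-1/12) = -1)
y*(-3*0 + 5/((-1*14))) = -(-3*0 + 5/((-1*14))) = -(0 + 5/(-14)) = -(0 + 5*(-1/14)) = -(0 - 5/14) = -1*(-5/14) = 5/14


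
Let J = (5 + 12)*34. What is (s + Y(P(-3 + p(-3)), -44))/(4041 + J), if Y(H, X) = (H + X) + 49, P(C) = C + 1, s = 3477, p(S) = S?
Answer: 3477/4619 ≈ 0.75276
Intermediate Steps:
J = 578 (J = 17*34 = 578)
P(C) = 1 + C
Y(H, X) = 49 + H + X
(s + Y(P(-3 + p(-3)), -44))/(4041 + J) = (3477 + (49 + (1 + (-3 - 3)) - 44))/(4041 + 578) = (3477 + (49 + (1 - 6) - 44))/4619 = (3477 + (49 - 5 - 44))*(1/4619) = (3477 + 0)*(1/4619) = 3477*(1/4619) = 3477/4619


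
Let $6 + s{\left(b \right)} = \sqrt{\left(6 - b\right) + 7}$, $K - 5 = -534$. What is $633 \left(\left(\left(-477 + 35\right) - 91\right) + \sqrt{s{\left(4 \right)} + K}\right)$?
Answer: $-337389 + 1266 i \sqrt{133} \approx -3.3739 \cdot 10^{5} + 14600.0 i$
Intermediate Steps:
$K = -529$ ($K = 5 - 534 = -529$)
$s{\left(b \right)} = -6 + \sqrt{13 - b}$ ($s{\left(b \right)} = -6 + \sqrt{\left(6 - b\right) + 7} = -6 + \sqrt{13 - b}$)
$633 \left(\left(\left(-477 + 35\right) - 91\right) + \sqrt{s{\left(4 \right)} + K}\right) = 633 \left(\left(\left(-477 + 35\right) - 91\right) + \sqrt{\left(-6 + \sqrt{13 - 4}\right) - 529}\right) = 633 \left(\left(-442 - 91\right) + \sqrt{\left(-6 + \sqrt{13 - 4}\right) - 529}\right) = 633 \left(-533 + \sqrt{\left(-6 + \sqrt{9}\right) - 529}\right) = 633 \left(-533 + \sqrt{\left(-6 + 3\right) - 529}\right) = 633 \left(-533 + \sqrt{-3 - 529}\right) = 633 \left(-533 + \sqrt{-532}\right) = 633 \left(-533 + 2 i \sqrt{133}\right) = -337389 + 1266 i \sqrt{133}$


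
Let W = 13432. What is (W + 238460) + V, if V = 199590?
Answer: 451482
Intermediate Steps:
(W + 238460) + V = (13432 + 238460) + 199590 = 251892 + 199590 = 451482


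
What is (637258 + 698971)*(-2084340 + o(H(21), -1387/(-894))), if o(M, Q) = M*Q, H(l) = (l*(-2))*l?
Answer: -415260619919721/149 ≈ -2.7870e+12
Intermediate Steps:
H(l) = -2*l² (H(l) = (-2*l)*l = -2*l²)
(637258 + 698971)*(-2084340 + o(H(21), -1387/(-894))) = (637258 + 698971)*(-2084340 + (-2*21²)*(-1387/(-894))) = 1336229*(-2084340 + (-2*441)*(-1387*(-1/894))) = 1336229*(-2084340 - 882*1387/894) = 1336229*(-2084340 - 203889/149) = 1336229*(-310770549/149) = -415260619919721/149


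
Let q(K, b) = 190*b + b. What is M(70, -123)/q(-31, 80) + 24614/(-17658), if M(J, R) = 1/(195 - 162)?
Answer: -2068557617/1483978320 ≈ -1.3939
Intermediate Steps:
M(J, R) = 1/33
q(K, b) = 191*b
M(70, -123)/q(-31, 80) + 24614/(-17658) = 1/(33*((191*80))) + 24614/(-17658) = (1/33)/15280 + 24614*(-1/17658) = (1/33)*(1/15280) - 12307/8829 = 1/504240 - 12307/8829 = -2068557617/1483978320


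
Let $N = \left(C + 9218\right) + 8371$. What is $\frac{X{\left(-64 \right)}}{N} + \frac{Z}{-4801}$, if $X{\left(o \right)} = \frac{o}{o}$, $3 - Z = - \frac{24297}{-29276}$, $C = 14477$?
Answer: $- \frac{72947345}{173346423116} \approx -0.00042082$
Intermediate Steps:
$N = 32066$ ($N = \left(14477 + 9218\right) + 8371 = 23695 + 8371 = 32066$)
$Z = \frac{4887}{2252}$ ($Z = 3 - - \frac{24297}{-29276} = 3 - \left(-24297\right) \left(- \frac{1}{29276}\right) = 3 - \frac{1869}{2252} = \frac{4887}{2252} \approx 2.1701$)
$X{\left(o \right)} = 1$
$\frac{X{\left(-64 \right)}}{N} + \frac{Z}{-4801} = 1 \cdot \frac{1}{32066} + \frac{4887}{2252 \left(-4801\right)} = 1 \cdot \frac{1}{32066} + \frac{4887}{2252} \left(- \frac{1}{4801}\right) = \frac{1}{32066} - \frac{4887}{10811852} = - \frac{72947345}{173346423116}$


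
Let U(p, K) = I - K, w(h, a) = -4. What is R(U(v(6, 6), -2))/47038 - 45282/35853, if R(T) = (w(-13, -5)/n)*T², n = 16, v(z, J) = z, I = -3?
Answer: -2839978239/2248604552 ≈ -1.2630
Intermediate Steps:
U(p, K) = -3 - K
R(T) = -T²/4 (R(T) = (-4/16)*T² = (-4*1/16)*T² = -T²/4)
R(U(v(6, 6), -2))/47038 - 45282/35853 = -(-3 - 1*(-2))²/4/47038 - 45282/35853 = -(-3 + 2)²/4*(1/47038) - 45282*1/35853 = -¼*(-1)²*(1/47038) - 15094/11951 = -¼*1*(1/47038) - 15094/11951 = -¼*1/47038 - 15094/11951 = -1/188152 - 15094/11951 = -2839978239/2248604552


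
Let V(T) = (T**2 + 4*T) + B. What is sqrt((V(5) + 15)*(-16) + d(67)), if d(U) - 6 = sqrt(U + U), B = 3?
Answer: sqrt(-1002 + sqrt(134)) ≈ 31.471*I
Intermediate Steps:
d(U) = 6 + sqrt(2)*sqrt(U) (d(U) = 6 + sqrt(U + U) = 6 + sqrt(2*U) = 6 + sqrt(2)*sqrt(U))
V(T) = 3 + T**2 + 4*T (V(T) = (T**2 + 4*T) + 3 = 3 + T**2 + 4*T)
sqrt((V(5) + 15)*(-16) + d(67)) = sqrt(((3 + 5**2 + 4*5) + 15)*(-16) + (6 + sqrt(2)*sqrt(67))) = sqrt(((3 + 25 + 20) + 15)*(-16) + (6 + sqrt(134))) = sqrt((48 + 15)*(-16) + (6 + sqrt(134))) = sqrt(63*(-16) + (6 + sqrt(134))) = sqrt(-1008 + (6 + sqrt(134))) = sqrt(-1002 + sqrt(134))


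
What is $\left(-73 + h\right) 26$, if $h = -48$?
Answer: $-3146$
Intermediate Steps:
$\left(-73 + h\right) 26 = \left(-73 - 48\right) 26 = \left(-121\right) 26 = -3146$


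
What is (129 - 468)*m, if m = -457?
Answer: 154923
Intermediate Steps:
(129 - 468)*m = (129 - 468)*(-457) = -339*(-457) = 154923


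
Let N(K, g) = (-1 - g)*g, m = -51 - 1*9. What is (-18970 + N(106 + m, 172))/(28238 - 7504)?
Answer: -24363/10367 ≈ -2.3501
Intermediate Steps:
m = -60 (m = -51 - 9 = -60)
N(K, g) = g*(-1 - g)
(-18970 + N(106 + m, 172))/(28238 - 7504) = (-18970 - 1*172*(1 + 172))/(28238 - 7504) = (-18970 - 1*172*173)/20734 = (-18970 - 29756)*(1/20734) = -48726*1/20734 = -24363/10367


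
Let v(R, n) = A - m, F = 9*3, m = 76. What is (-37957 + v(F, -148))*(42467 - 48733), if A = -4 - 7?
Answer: 238383704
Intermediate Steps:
F = 27
A = -11
v(R, n) = -87 (v(R, n) = -11 - 1*76 = -11 - 76 = -87)
(-37957 + v(F, -148))*(42467 - 48733) = (-37957 - 87)*(42467 - 48733) = -38044*(-6266) = 238383704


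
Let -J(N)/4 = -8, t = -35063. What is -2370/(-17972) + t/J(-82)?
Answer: -157519099/143776 ≈ -1095.6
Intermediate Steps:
J(N) = 32 (J(N) = -4*(-8) = 32)
-2370/(-17972) + t/J(-82) = -2370/(-17972) - 35063/32 = -2370*(-1/17972) - 35063*1/32 = 1185/8986 - 35063/32 = -157519099/143776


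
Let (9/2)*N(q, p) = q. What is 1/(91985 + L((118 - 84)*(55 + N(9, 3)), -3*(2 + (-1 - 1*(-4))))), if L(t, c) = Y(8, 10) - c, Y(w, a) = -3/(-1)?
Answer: 1/92003 ≈ 1.0869e-5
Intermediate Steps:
N(q, p) = 2*q/9
Y(w, a) = 3 (Y(w, a) = -3*(-1) = 3)
L(t, c) = 3 - c
1/(91985 + L((118 - 84)*(55 + N(9, 3)), -3*(2 + (-1 - 1*(-4))))) = 1/(91985 + (3 - (-3)*(2 + (-1 - 1*(-4))))) = 1/(91985 + (3 - (-3)*(2 + (-1 + 4)))) = 1/(91985 + (3 - (-3)*(2 + 3))) = 1/(91985 + (3 - (-3)*5)) = 1/(91985 + (3 - 1*(-15))) = 1/(91985 + (3 + 15)) = 1/(91985 + 18) = 1/92003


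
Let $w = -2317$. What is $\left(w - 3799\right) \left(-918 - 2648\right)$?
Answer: $21809656$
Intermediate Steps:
$\left(w - 3799\right) \left(-918 - 2648\right) = \left(-2317 - 3799\right) \left(-918 - 2648\right) = \left(-6116\right) \left(-3566\right) = 21809656$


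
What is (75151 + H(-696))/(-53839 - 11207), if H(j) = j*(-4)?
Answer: -77935/65046 ≈ -1.1982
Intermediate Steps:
H(j) = -4*j
(75151 + H(-696))/(-53839 - 11207) = (75151 - 4*(-696))/(-53839 - 11207) = (75151 + 2784)/(-65046) = 77935*(-1/65046) = -77935/65046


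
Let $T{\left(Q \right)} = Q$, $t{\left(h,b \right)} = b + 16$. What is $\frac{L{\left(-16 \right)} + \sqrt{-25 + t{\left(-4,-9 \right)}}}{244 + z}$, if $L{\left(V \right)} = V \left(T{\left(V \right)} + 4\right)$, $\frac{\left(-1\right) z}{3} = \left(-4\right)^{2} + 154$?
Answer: $- \frac{96}{133} - \frac{3 i \sqrt{2}}{266} \approx -0.7218 - 0.01595 i$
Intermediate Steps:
$t{\left(h,b \right)} = 16 + b$
$z = -510$ ($z = - 3 \left(\left(-4\right)^{2} + 154\right) = - 3 \left(16 + 154\right) = \left(-3\right) 170 = -510$)
$L{\left(V \right)} = V \left(4 + V\right)$ ($L{\left(V \right)} = V \left(V + 4\right) = V \left(4 + V\right)$)
$\frac{L{\left(-16 \right)} + \sqrt{-25 + t{\left(-4,-9 \right)}}}{244 + z} = \frac{- 16 \left(4 - 16\right) + \sqrt{-25 + \left(16 - 9\right)}}{244 - 510} = \frac{\left(-16\right) \left(-12\right) + \sqrt{-25 + 7}}{-266} = \left(192 + \sqrt{-18}\right) \left(- \frac{1}{266}\right) = \left(192 + 3 i \sqrt{2}\right) \left(- \frac{1}{266}\right) = - \frac{96}{133} - \frac{3 i \sqrt{2}}{266}$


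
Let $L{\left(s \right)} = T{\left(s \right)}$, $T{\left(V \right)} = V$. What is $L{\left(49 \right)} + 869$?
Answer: $918$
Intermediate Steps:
$L{\left(s \right)} = s$
$L{\left(49 \right)} + 869 = 49 + 869 = 918$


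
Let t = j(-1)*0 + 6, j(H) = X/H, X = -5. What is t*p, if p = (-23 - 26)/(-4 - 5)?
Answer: 98/3 ≈ 32.667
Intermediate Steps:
j(H) = -5/H
p = 49/9 (p = -49/(-9) = -49*(-1/9) = 49/9 ≈ 5.4444)
t = 6 (t = -5/(-1)*0 + 6 = -5*(-1)*0 + 6 = 5*0 + 6 = 0 + 6 = 6)
t*p = 6*(49/9) = 98/3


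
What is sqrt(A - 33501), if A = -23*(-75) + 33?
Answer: 3*I*sqrt(3527) ≈ 178.17*I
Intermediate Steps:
A = 1758 (A = 1725 + 33 = 1758)
sqrt(A - 33501) = sqrt(1758 - 33501) = sqrt(-31743) = 3*I*sqrt(3527)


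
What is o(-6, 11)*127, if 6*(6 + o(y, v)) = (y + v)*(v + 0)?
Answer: 2413/6 ≈ 402.17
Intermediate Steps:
o(y, v) = -6 + v*(v + y)/6 (o(y, v) = -6 + ((y + v)*(v + 0))/6 = -6 + ((v + y)*v)/6 = -6 + (v*(v + y))/6 = -6 + v*(v + y)/6)
o(-6, 11)*127 = (-6 + (⅙)*11² + (⅙)*11*(-6))*127 = (-6 + (⅙)*121 - 11)*127 = (-6 + 121/6 - 11)*127 = (19/6)*127 = 2413/6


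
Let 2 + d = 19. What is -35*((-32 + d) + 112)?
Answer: -3395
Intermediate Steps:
d = 17 (d = -2 + 19 = 17)
-35*((-32 + d) + 112) = -35*((-32 + 17) + 112) = -35*(-15 + 112) = -35*97 = -3395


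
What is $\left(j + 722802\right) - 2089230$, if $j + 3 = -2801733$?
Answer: $-4168164$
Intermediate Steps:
$j = -2801736$ ($j = -3 - 2801733 = -2801736$)
$\left(j + 722802\right) - 2089230 = \left(-2801736 + 722802\right) - 2089230 = -2078934 - 2089230 = -4168164$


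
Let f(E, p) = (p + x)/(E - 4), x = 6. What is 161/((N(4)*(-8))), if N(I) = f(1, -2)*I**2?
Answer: 483/512 ≈ 0.94336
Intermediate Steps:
f(E, p) = (6 + p)/(-4 + E) (f(E, p) = (p + 6)/(E - 4) = (6 + p)/(-4 + E))
N(I) = -4*I**2/3 (N(I) = ((6 - 2)/(-4 + 1))*I**2 = (4/(-3))*I**2 = (-1/3*4)*I**2 = -4*I**2/3)
161/((N(4)*(-8))) = 161/((-4/3*4**2*(-8))) = 161/((-4/3*16*(-8))) = 161/((-64/3*(-8))) = 161/(512/3) = 161*(3/512) = 483/512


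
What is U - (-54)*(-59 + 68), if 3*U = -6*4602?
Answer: -8718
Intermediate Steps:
U = -9204 (U = (-6*4602)/3 = (⅓)*(-27612) = -9204)
U - (-54)*(-59 + 68) = -9204 - (-54)*(-59 + 68) = -9204 - (-54)*9 = -9204 - 1*(-486) = -9204 + 486 = -8718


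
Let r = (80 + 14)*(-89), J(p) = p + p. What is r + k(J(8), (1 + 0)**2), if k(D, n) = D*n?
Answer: -8350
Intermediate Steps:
J(p) = 2*p
r = -8366 (r = 94*(-89) = -8366)
r + k(J(8), (1 + 0)**2) = -8366 + (2*8)*(1 + 0)**2 = -8366 + 16*1**2 = -8366 + 16*1 = -8366 + 16 = -8350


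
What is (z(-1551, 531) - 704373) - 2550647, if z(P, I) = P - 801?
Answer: -3257372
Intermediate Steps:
z(P, I) = -801 + P
(z(-1551, 531) - 704373) - 2550647 = ((-801 - 1551) - 704373) - 2550647 = (-2352 - 704373) - 2550647 = -706725 - 2550647 = -3257372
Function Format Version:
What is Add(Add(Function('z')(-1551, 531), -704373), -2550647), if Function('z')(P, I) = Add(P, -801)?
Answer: -3257372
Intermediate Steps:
Function('z')(P, I) = Add(-801, P)
Add(Add(Function('z')(-1551, 531), -704373), -2550647) = Add(Add(Add(-801, -1551), -704373), -2550647) = Add(Add(-2352, -704373), -2550647) = Add(-706725, -2550647) = -3257372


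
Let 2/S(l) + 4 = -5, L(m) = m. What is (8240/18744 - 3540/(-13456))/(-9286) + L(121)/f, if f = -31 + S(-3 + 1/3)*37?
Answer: -79706820866483/25836379818216 ≈ -3.0851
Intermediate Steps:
S(l) = -2/9 (S(l) = 2/(-4 - 5) = 2/(-9) = 2*(-⅑) = -2/9)
f = -353/9 (f = -31 - 2/9*37 = -31 - 74/9 = -353/9 ≈ -39.222)
(8240/18744 - 3540/(-13456))/(-9286) + L(121)/f = (8240/18744 - 3540/(-13456))/(-9286) + 121/(-353/9) = (8240*(1/18744) - 3540*(-1/13456))*(-1/9286) + 121*(-9/353) = (1030/2343 + 885/3364)*(-1/9286) - 1089/353 = (5538475/7881852)*(-1/9286) - 1089/353 = -5538475/73190877672 - 1089/353 = -79706820866483/25836379818216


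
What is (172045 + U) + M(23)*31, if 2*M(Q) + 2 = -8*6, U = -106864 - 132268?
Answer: -67862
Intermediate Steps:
U = -239132
M(Q) = -25 (M(Q) = -1 + (-8*6)/2 = -1 + (1/2)*(-48) = -1 - 24 = -25)
(172045 + U) + M(23)*31 = (172045 - 239132) - 25*31 = -67087 - 775 = -67862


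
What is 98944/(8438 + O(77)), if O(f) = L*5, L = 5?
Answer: 98944/8463 ≈ 11.691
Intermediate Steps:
O(f) = 25 (O(f) = 5*5 = 25)
98944/(8438 + O(77)) = 98944/(8438 + 25) = 98944/8463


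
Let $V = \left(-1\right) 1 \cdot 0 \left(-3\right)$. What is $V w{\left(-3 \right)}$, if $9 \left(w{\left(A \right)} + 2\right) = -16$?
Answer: $0$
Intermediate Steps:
$w{\left(A \right)} = - \frac{34}{9}$ ($w{\left(A \right)} = -2 + \frac{1}{9} \left(-16\right) = -2 - \frac{16}{9} = - \frac{34}{9}$)
$V = 0$ ($V = \left(-1\right) 0 = 0$)
$V w{\left(-3 \right)} = 0 \left(- \frac{34}{9}\right) = 0$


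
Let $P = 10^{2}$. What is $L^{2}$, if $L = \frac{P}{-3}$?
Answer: $\frac{10000}{9} \approx 1111.1$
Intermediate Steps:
$P = 100$
$L = - \frac{100}{3}$ ($L = \frac{100}{-3} = 100 \left(- \frac{1}{3}\right) = - \frac{100}{3} \approx -33.333$)
$L^{2} = \left(- \frac{100}{3}\right)^{2} = \frac{10000}{9}$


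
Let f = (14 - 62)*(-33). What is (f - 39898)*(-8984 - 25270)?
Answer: 1312407756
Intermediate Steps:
f = 1584 (f = -48*(-33) = 1584)
(f - 39898)*(-8984 - 25270) = (1584 - 39898)*(-8984 - 25270) = -38314*(-34254) = 1312407756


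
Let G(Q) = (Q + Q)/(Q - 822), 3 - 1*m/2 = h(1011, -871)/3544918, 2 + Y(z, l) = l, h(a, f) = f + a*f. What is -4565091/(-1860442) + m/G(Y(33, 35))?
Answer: -209877875312683/2790240679666 ≈ -75.219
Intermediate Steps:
Y(z, l) = -2 + l
m = 885862/136343 (m = 6 - 2*(-871*(1 + 1011))/3544918 = 6 - 2*(-871*1012)/3544918 = 6 - (-1762904)/3544918 = 6 - 2*(-33902/136343) = 6 + 67804/136343 = 885862/136343 ≈ 6.4973)
G(Q) = 2*Q/(-822 + Q) (G(Q) = (2*Q)/(-822 + Q) = 2*Q/(-822 + Q))
-4565091/(-1860442) + m/G(Y(33, 35)) = -4565091/(-1860442) + 885862/(136343*((2*(-2 + 35)/(-822 + (-2 + 35))))) = -4565091*(-1/1860442) + 885862/(136343*((2*33/(-822 + 33)))) = 4565091/1860442 + 885862/(136343*((2*33/(-789)))) = 4565091/1860442 + 885862/(136343*((2*33*(-1/789)))) = 4565091/1860442 + 885862/(136343*(-22/263)) = 4565091/1860442 + (885862/136343)*(-263/22) = 4565091/1860442 - 116490853/1499773 = -209877875312683/2790240679666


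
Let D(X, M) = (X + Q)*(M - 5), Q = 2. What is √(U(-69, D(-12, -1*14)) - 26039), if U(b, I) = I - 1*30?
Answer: I*√25879 ≈ 160.87*I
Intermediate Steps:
D(X, M) = (-5 + M)*(2 + X) (D(X, M) = (X + 2)*(M - 5) = (2 + X)*(-5 + M) = (-5 + M)*(2 + X))
U(b, I) = -30 + I (U(b, I) = I - 30 = -30 + I)
√(U(-69, D(-12, -1*14)) - 26039) = √((-30 + (-10 - 5*(-12) + 2*(-1*14) - 1*14*(-12))) - 26039) = √((-30 + (-10 + 60 + 2*(-14) - 14*(-12))) - 26039) = √((-30 + (-10 + 60 - 28 + 168)) - 26039) = √((-30 + 190) - 26039) = √(160 - 26039) = √(-25879) = I*√25879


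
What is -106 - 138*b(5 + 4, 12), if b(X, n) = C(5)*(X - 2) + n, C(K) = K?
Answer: -6592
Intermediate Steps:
b(X, n) = -10 + n + 5*X (b(X, n) = 5*(X - 2) + n = 5*(-2 + X) + n = (-10 + 5*X) + n = -10 + n + 5*X)
-106 - 138*b(5 + 4, 12) = -106 - 138*(-10 + 12 + 5*(5 + 4)) = -106 - 138*(-10 + 12 + 5*9) = -106 - 138*(-10 + 12 + 45) = -106 - 138*47 = -106 - 6486 = -6592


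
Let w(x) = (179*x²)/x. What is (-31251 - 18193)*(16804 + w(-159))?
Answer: 576368708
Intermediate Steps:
w(x) = 179*x
(-31251 - 18193)*(16804 + w(-159)) = (-31251 - 18193)*(16804 + 179*(-159)) = -49444*(16804 - 28461) = -49444*(-11657) = 576368708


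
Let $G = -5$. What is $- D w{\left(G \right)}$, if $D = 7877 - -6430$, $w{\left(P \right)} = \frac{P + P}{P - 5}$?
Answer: $-14307$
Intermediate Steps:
$w{\left(P \right)} = \frac{2 P}{-5 + P}$
$D = 14307$ ($D = 7877 + 6430 = 14307$)
$- D w{\left(G \right)} = - 14307 \cdot 2 \left(-5\right) \frac{1}{-5 - 5} = - 14307 \cdot 2 \left(-5\right) \frac{1}{-10} = - 14307 \cdot 2 \left(-5\right) \left(- \frac{1}{10}\right) = - 14307 \cdot 1 = \left(-1\right) 14307 = -14307$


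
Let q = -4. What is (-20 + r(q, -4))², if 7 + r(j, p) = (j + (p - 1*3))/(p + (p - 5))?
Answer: 115600/169 ≈ 684.02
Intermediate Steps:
r(j, p) = -7 + (-3 + j + p)/(-5 + 2*p) (r(j, p) = -7 + (j + (p - 1*3))/(p + (p - 5)) = -7 + (j + (p - 3))/(p + (-5 + p)) = -7 + (j + (-3 + p))/(-5 + 2*p) = -7 + (-3 + j + p)/(-5 + 2*p))
(-20 + r(q, -4))² = (-20 + (32 - 4 - 13*(-4))/(-5 + 2*(-4)))² = (-20 + (32 - 4 + 52)/(-5 - 8))² = (-20 + 80/(-13))² = (-20 - 1/13*80)² = (-20 - 80/13)² = (-340/13)² = 115600/169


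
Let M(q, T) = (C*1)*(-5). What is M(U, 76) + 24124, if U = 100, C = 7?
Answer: 24089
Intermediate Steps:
M(q, T) = -35 (M(q, T) = (7*1)*(-5) = 7*(-5) = -35)
M(U, 76) + 24124 = -35 + 24124 = 24089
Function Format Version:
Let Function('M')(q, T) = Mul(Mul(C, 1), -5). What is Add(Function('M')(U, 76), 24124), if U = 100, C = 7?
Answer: 24089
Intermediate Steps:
Function('M')(q, T) = -35 (Function('M')(q, T) = Mul(Mul(7, 1), -5) = Mul(7, -5) = -35)
Add(Function('M')(U, 76), 24124) = Add(-35, 24124) = 24089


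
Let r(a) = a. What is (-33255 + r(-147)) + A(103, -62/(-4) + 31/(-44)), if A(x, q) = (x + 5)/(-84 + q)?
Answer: -33904614/1015 ≈ -33404.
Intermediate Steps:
A(x, q) = (5 + x)/(-84 + q)
(-33255 + r(-147)) + A(103, -62/(-4) + 31/(-44)) = (-33255 - 147) + (5 + 103)/(-84 + (-62/(-4) + 31/(-44))) = -33402 + 108/(-84 + (-62*(-¼) + 31*(-1/44))) = -33402 + 108/(-84 + (31/2 - 31/44)) = -33402 + 108/(-84 + 651/44) = -33402 + 108/(-3045/44) = -33402 - 44/3045*108 = -33402 - 1584/1015 = -33904614/1015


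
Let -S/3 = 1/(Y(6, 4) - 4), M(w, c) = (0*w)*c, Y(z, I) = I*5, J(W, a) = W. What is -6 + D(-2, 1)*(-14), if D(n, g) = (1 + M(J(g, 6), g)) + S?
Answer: -139/8 ≈ -17.375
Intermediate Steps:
Y(z, I) = 5*I
M(w, c) = 0 (M(w, c) = 0*c = 0)
S = -3/16 (S = -3/(5*4 - 4) = -3/(20 - 4) = -3/16 ≈ -0.18750)
D(n, g) = 13/16 (D(n, g) = (1 + 0) - 3/16 = 1 - 3/16 = 13/16)
-6 + D(-2, 1)*(-14) = -6 + (13/16)*(-14) = -6 - 91/8 = -139/8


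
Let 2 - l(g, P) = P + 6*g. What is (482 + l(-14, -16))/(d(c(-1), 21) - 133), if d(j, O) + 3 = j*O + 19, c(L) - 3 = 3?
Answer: 584/9 ≈ 64.889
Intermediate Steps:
c(L) = 6 (c(L) = 3 + 3 = 6)
d(j, O) = 16 + O*j (d(j, O) = -3 + (j*O + 19) = -3 + (O*j + 19) = -3 + (19 + O*j) = 16 + O*j)
l(g, P) = 2 - P - 6*g (l(g, P) = 2 - (P + 6*g) = 2 + (-P - 6*g) = 2 - P - 6*g)
(482 + l(-14, -16))/(d(c(-1), 21) - 133) = (482 + (2 - 1*(-16) - 6*(-14)))/((16 + 21*6) - 133) = (482 + (2 + 16 + 84))/((16 + 126) - 133) = (482 + 102)/(142 - 133) = 584/9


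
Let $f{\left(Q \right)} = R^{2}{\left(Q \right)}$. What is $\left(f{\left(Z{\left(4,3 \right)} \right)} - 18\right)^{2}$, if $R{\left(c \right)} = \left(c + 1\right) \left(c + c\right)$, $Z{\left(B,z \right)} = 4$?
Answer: $2502724$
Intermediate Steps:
$R{\left(c \right)} = 2 c \left(1 + c\right)$ ($R{\left(c \right)} = \left(1 + c\right) 2 c = 2 c \left(1 + c\right)$)
$f{\left(Q \right)} = 4 Q^{2} \left(1 + Q\right)^{2}$ ($f{\left(Q \right)} = \left(2 Q \left(1 + Q\right)\right)^{2} = 4 Q^{2} \left(1 + Q\right)^{2}$)
$\left(f{\left(Z{\left(4,3 \right)} \right)} - 18\right)^{2} = \left(4 \cdot 4^{2} \left(1 + 4\right)^{2} - 18\right)^{2} = \left(4 \cdot 16 \cdot 5^{2} - 18\right)^{2} = \left(4 \cdot 16 \cdot 25 - 18\right)^{2} = \left(1600 - 18\right)^{2} = 1582^{2} = 2502724$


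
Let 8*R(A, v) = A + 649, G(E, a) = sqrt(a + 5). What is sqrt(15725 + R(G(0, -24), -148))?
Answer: sqrt(252898 + 2*I*sqrt(19))/4 ≈ 125.72 + 0.0021669*I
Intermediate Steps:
G(E, a) = sqrt(5 + a)
R(A, v) = 649/8 + A/8 (R(A, v) = (A + 649)/8 = (649 + A)/8 = 649/8 + A/8)
sqrt(15725 + R(G(0, -24), -148)) = sqrt(15725 + (649/8 + sqrt(5 - 24)/8)) = sqrt(15725 + (649/8 + sqrt(-19)/8)) = sqrt(15725 + (649/8 + (I*sqrt(19))/8)) = sqrt(15725 + (649/8 + I*sqrt(19)/8)) = sqrt(126449/8 + I*sqrt(19)/8)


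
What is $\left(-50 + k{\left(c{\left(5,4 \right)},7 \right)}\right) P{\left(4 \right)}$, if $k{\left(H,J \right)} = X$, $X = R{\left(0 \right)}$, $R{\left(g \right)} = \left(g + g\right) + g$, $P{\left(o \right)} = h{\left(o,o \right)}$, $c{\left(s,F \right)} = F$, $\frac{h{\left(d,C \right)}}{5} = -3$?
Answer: $750$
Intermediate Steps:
$h{\left(d,C \right)} = -15$ ($h{\left(d,C \right)} = 5 \left(-3\right) = -15$)
$P{\left(o \right)} = -15$
$R{\left(g \right)} = 3 g$ ($R{\left(g \right)} = 2 g + g = 3 g$)
$X = 0$ ($X = 3 \cdot 0 = 0$)
$k{\left(H,J \right)} = 0$
$\left(-50 + k{\left(c{\left(5,4 \right)},7 \right)}\right) P{\left(4 \right)} = \left(-50 + 0\right) \left(-15\right) = \left(-50\right) \left(-15\right) = 750$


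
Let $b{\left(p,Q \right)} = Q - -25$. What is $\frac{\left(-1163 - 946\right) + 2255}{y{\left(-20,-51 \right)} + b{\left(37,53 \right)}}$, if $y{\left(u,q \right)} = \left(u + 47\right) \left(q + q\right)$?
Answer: $- \frac{73}{1338} \approx -0.054559$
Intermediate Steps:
$y{\left(u,q \right)} = 2 q \left(47 + u\right)$ ($y{\left(u,q \right)} = \left(47 + u\right) 2 q = 2 q \left(47 + u\right)$)
$b{\left(p,Q \right)} = 25 + Q$ ($b{\left(p,Q \right)} = Q + 25 = 25 + Q$)
$\frac{\left(-1163 - 946\right) + 2255}{y{\left(-20,-51 \right)} + b{\left(37,53 \right)}} = \frac{\left(-1163 - 946\right) + 2255}{2 \left(-51\right) \left(47 - 20\right) + \left(25 + 53\right)} = \frac{\left(-1163 - 946\right) + 2255}{2 \left(-51\right) 27 + 78} = \frac{-2109 + 2255}{-2754 + 78} = \frac{146}{-2676} = 146 \left(- \frac{1}{2676}\right) = - \frac{73}{1338}$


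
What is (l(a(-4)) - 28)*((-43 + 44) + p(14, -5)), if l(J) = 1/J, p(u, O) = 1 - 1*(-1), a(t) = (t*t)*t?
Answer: -5379/64 ≈ -84.047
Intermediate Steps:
a(t) = t**3 (a(t) = t**2*t = t**3)
p(u, O) = 2 (p(u, O) = 1 + 1 = 2)
(l(a(-4)) - 28)*((-43 + 44) + p(14, -5)) = (1/((-4)**3) - 28)*((-43 + 44) + 2) = (1/(-64) - 28)*(1 + 2) = (-1/64 - 28)*3 = -1793/64*3 = -5379/64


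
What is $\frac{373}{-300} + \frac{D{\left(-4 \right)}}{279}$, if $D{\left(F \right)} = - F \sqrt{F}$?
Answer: $- \frac{373}{300} + \frac{8 i}{279} \approx -1.2433 + 0.028674 i$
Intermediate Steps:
$D{\left(F \right)} = - F^{\frac{3}{2}}$
$\frac{373}{-300} + \frac{D{\left(-4 \right)}}{279} = \frac{373}{-300} + \frac{\left(-1\right) \left(-4\right)^{\frac{3}{2}}}{279} = 373 \left(- \frac{1}{300}\right) + - \left(-8\right) i \frac{1}{279} = - \frac{373}{300} + 8 i \frac{1}{279} = - \frac{373}{300} + \frac{8 i}{279}$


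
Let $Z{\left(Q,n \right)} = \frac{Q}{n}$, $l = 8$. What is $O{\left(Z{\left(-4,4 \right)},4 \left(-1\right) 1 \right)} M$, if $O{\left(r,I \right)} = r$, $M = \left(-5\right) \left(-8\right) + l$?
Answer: $-48$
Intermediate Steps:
$M = 48$ ($M = \left(-5\right) \left(-8\right) + 8 = 40 + 8 = 48$)
$O{\left(Z{\left(-4,4 \right)},4 \left(-1\right) 1 \right)} M = - \frac{4}{4} \cdot 48 = \left(-4\right) \frac{1}{4} \cdot 48 = \left(-1\right) 48 = -48$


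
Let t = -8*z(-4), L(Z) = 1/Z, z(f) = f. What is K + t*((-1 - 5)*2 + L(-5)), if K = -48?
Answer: -2192/5 ≈ -438.40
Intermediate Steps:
t = 32 (t = -8*(-4) = 32)
K + t*((-1 - 5)*2 + L(-5)) = -48 + 32*((-1 - 5)*2 + 1/(-5)) = -48 + 32*(-6*2 - ⅕) = -48 + 32*(-12 - ⅕) = -48 + 32*(-61/5) = -48 - 1952/5 = -2192/5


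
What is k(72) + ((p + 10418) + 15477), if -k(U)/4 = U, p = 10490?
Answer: 36097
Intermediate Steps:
k(U) = -4*U
k(72) + ((p + 10418) + 15477) = -4*72 + ((10490 + 10418) + 15477) = -288 + (20908 + 15477) = -288 + 36385 = 36097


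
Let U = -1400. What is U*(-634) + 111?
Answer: 887711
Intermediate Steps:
U*(-634) + 111 = -1400*(-634) + 111 = 887600 + 111 = 887711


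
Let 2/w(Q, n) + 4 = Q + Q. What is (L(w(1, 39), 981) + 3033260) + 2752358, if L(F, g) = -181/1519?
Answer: 8788353561/1519 ≈ 5.7856e+6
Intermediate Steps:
w(Q, n) = 2/(-4 + 2*Q) (w(Q, n) = 2/(-4 + (Q + Q)) = 2/(-4 + 2*Q))
L(F, g) = -181/1519 (L(F, g) = -181*1/1519 = -181/1519)
(L(w(1, 39), 981) + 3033260) + 2752358 = (-181/1519 + 3033260) + 2752358 = 4607521759/1519 + 2752358 = 8788353561/1519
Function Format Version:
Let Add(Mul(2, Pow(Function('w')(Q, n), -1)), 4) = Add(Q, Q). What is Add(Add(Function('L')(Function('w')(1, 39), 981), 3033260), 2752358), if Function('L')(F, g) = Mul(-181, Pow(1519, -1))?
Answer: Rational(8788353561, 1519) ≈ 5.7856e+6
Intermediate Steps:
Function('w')(Q, n) = Mul(2, Pow(Add(-4, Mul(2, Q)), -1)) (Function('w')(Q, n) = Mul(2, Pow(Add(-4, Add(Q, Q)), -1)) = Mul(2, Pow(Add(-4, Mul(2, Q)), -1)))
Function('L')(F, g) = Rational(-181, 1519) (Function('L')(F, g) = Mul(-181, Rational(1, 1519)) = Rational(-181, 1519))
Add(Add(Function('L')(Function('w')(1, 39), 981), 3033260), 2752358) = Add(Add(Rational(-181, 1519), 3033260), 2752358) = Add(Rational(4607521759, 1519), 2752358) = Rational(8788353561, 1519)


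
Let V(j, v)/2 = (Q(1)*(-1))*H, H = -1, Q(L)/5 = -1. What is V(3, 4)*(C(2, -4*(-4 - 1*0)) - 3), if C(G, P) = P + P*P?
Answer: -2690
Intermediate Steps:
Q(L) = -5 (Q(L) = 5*(-1) = -5)
V(j, v) = -10 (V(j, v) = 2*(-5*(-1)*(-1)) = 2*(5*(-1)) = 2*(-5) = -10)
C(G, P) = P + P²
V(3, 4)*(C(2, -4*(-4 - 1*0)) - 3) = -10*((-4*(-4 - 1*0))*(1 - 4*(-4 - 1*0)) - 3) = -10*((-4*(-4 + 0))*(1 - 4*(-4 + 0)) - 3) = -10*((-4*(-4))*(1 - 4*(-4)) - 3) = -10*(16*(1 + 16) - 3) = -10*(16*17 - 3) = -10*(272 - 3) = -10*269 = -2690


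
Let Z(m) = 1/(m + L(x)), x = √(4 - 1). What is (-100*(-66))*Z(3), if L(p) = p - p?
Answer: 2200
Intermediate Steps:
x = √3 ≈ 1.7320
L(p) = 0
Z(m) = 1/m (Z(m) = 1/(m + 0) = 1/m)
(-100*(-66))*Z(3) = -100*(-66)/3 = 6600*(⅓) = 2200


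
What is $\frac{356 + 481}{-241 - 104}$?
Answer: $- \frac{279}{115} \approx -2.4261$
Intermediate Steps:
$\frac{356 + 481}{-241 - 104} = \frac{837}{-345} = 837 \left(- \frac{1}{345}\right) = - \frac{279}{115}$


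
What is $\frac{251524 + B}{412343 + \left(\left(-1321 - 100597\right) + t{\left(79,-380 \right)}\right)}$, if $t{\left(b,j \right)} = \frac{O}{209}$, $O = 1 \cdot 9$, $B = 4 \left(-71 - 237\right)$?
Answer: $\frac{26155514}{32439417} \approx 0.80629$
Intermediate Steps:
$B = -1232$ ($B = 4 \left(-71 - 237\right) = 4 \left(-308\right) = -1232$)
$O = 9$
$t{\left(b,j \right)} = \frac{9}{209}$
$\frac{251524 + B}{412343 + \left(\left(-1321 - 100597\right) + t{\left(79,-380 \right)}\right)} = \frac{251524 - 1232}{412343 + \left(\left(-1321 - 100597\right) + \frac{9}{209}\right)} = \frac{250292}{412343 + \left(-101918 + \frac{9}{209}\right)} = \frac{250292}{412343 - \frac{21300853}{209}} = \frac{250292}{\frac{64878834}{209}} = 250292 \cdot \frac{209}{64878834} = \frac{26155514}{32439417}$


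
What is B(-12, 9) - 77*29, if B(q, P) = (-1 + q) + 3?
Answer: -2243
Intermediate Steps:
B(q, P) = 2 + q
B(-12, 9) - 77*29 = (2 - 12) - 77*29 = -10 - 2233 = -2243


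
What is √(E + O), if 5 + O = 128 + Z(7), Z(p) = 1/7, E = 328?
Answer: √22106/7 ≈ 21.240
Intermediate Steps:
Z(p) = ⅐
O = 862/7 (O = -5 + (128 + ⅐) = -5 + 897/7 = 862/7 ≈ 123.14)
√(E + O) = √(328 + 862/7) = √(3158/7) = √22106/7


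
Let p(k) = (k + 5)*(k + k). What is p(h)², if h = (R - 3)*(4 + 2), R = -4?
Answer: 9659664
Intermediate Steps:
h = -42 (h = (-4 - 3)*(4 + 2) = -7*6 = -42)
p(k) = 2*k*(5 + k) (p(k) = (5 + k)*(2*k) = 2*k*(5 + k))
p(h)² = (2*(-42)*(5 - 42))² = (2*(-42)*(-37))² = 3108² = 9659664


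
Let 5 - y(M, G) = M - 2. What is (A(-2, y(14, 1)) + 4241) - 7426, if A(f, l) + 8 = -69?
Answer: -3262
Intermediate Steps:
y(M, G) = 7 - M (y(M, G) = 5 - (M - 2) = 5 - (-2 + M) = 5 + (2 - M) = 7 - M)
A(f, l) = -77 (A(f, l) = -8 - 69 = -77)
(A(-2, y(14, 1)) + 4241) - 7426 = (-77 + 4241) - 7426 = 4164 - 7426 = -3262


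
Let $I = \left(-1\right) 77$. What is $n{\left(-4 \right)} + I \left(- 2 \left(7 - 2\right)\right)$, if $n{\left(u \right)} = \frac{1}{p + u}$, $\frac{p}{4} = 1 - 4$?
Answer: $\frac{12319}{16} \approx 769.94$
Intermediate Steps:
$p = -12$ ($p = 4 \left(1 - 4\right) = 4 \left(-3\right) = -12$)
$n{\left(u \right)} = \frac{1}{-12 + u}$
$I = -77$
$n{\left(-4 \right)} + I \left(- 2 \left(7 - 2\right)\right) = \frac{1}{-12 - 4} - 77 \left(- 2 \left(7 - 2\right)\right) = \frac{1}{-16} - 77 \left(\left(-2\right) 5\right) = - \frac{1}{16} - -770 = - \frac{1}{16} + 770 = \frac{12319}{16}$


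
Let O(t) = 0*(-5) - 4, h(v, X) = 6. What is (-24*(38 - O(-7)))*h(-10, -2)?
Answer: -6048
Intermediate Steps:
O(t) = -4 (O(t) = 0 - 4 = -4)
(-24*(38 - O(-7)))*h(-10, -2) = -24*(38 - 1*(-4))*6 = -24*(38 + 4)*6 = -24*42*6 = -1008*6 = -6048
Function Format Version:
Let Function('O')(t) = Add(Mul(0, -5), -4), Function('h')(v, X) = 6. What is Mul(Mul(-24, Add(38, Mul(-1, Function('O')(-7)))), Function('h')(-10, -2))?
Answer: -6048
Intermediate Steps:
Function('O')(t) = -4 (Function('O')(t) = Add(0, -4) = -4)
Mul(Mul(-24, Add(38, Mul(-1, Function('O')(-7)))), Function('h')(-10, -2)) = Mul(Mul(-24, Add(38, Mul(-1, -4))), 6) = Mul(Mul(-24, Add(38, 4)), 6) = Mul(Mul(-24, 42), 6) = Mul(-1008, 6) = -6048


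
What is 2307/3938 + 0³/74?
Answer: 2307/3938 ≈ 0.58583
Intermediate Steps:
2307/3938 + 0³/74 = 2307*(1/3938) + 0*(1/74) = 2307/3938 + 0 = 2307/3938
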